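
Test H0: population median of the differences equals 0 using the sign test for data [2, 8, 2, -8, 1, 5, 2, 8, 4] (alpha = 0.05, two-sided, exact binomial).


Step 1: Discard zero differences. Original n = 9; n_eff = number of nonzero differences = 9.
Nonzero differences (with sign): +2, +8, +2, -8, +1, +5, +2, +8, +4
Step 2: Count signs: positive = 8, negative = 1.
Step 3: Under H0: P(positive) = 0.5, so the number of positives S ~ Bin(9, 0.5).
Step 4: Two-sided exact p-value = sum of Bin(9,0.5) probabilities at or below the observed probability = 0.039062.
Step 5: alpha = 0.05. reject H0.

n_eff = 9, pos = 8, neg = 1, p = 0.039062, reject H0.


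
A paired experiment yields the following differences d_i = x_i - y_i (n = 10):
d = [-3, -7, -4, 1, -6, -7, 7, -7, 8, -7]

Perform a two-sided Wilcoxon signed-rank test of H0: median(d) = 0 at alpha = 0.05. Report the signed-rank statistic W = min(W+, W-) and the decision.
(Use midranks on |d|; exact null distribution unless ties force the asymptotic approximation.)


Step 1: Drop any zero differences (none here) and take |d_i|.
|d| = [3, 7, 4, 1, 6, 7, 7, 7, 8, 7]
Step 2: Midrank |d_i| (ties get averaged ranks).
ranks: |3|->2, |7|->7, |4|->3, |1|->1, |6|->4, |7|->7, |7|->7, |7|->7, |8|->10, |7|->7
Step 3: Attach original signs; sum ranks with positive sign and with negative sign.
W+ = 1 + 7 + 10 = 18
W- = 2 + 7 + 3 + 4 + 7 + 7 + 7 = 37
(Check: W+ + W- = 55 should equal n(n+1)/2 = 55.)
Step 4: Test statistic W = min(W+, W-) = 18.
Step 5: Ties in |d|, so use the tie-corrected normal approximation.
        E[W] = n(n+1)/4 = 10*11/4 = 27.5.
        Tie groups: |d|=7 (t=5); sum(t^3 - t) = 120.
        Var[W] = n(n+1)(2n+1)/24 - sum(t^3-t)/48 = 2310/24 - 120/48 = 93.75.
        z = (W - E[W]) / sqrt(Var[W]) = (18 - 27.5) / 9.6825 = -0.9812.
        Two-sided p = 2*Phi(z) = 0.326516.
Step 6: alpha = 0.05. fail to reject H0.

W+ = 18, W- = 37, W = min = 18, p = 0.326516, fail to reject H0.


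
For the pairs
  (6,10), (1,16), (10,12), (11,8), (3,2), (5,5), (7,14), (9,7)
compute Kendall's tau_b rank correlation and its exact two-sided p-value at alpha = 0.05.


Step 1: Enumerate the 28 unordered pairs (i,j) with i<j and classify each by sign(x_j-x_i) * sign(y_j-y_i).
  (1,2):dx=-5,dy=+6->D; (1,3):dx=+4,dy=+2->C; (1,4):dx=+5,dy=-2->D; (1,5):dx=-3,dy=-8->C
  (1,6):dx=-1,dy=-5->C; (1,7):dx=+1,dy=+4->C; (1,8):dx=+3,dy=-3->D; (2,3):dx=+9,dy=-4->D
  (2,4):dx=+10,dy=-8->D; (2,5):dx=+2,dy=-14->D; (2,6):dx=+4,dy=-11->D; (2,7):dx=+6,dy=-2->D
  (2,8):dx=+8,dy=-9->D; (3,4):dx=+1,dy=-4->D; (3,5):dx=-7,dy=-10->C; (3,6):dx=-5,dy=-7->C
  (3,7):dx=-3,dy=+2->D; (3,8):dx=-1,dy=-5->C; (4,5):dx=-8,dy=-6->C; (4,6):dx=-6,dy=-3->C
  (4,7):dx=-4,dy=+6->D; (4,8):dx=-2,dy=-1->C; (5,6):dx=+2,dy=+3->C; (5,7):dx=+4,dy=+12->C
  (5,8):dx=+6,dy=+5->C; (6,7):dx=+2,dy=+9->C; (6,8):dx=+4,dy=+2->C; (7,8):dx=+2,dy=-7->D
Step 2: C = 15, D = 13, total pairs = 28.
Step 3: tau = (C - D)/(n(n-1)/2) = (15 - 13)/28 = 0.071429.
Step 4: Exact two-sided p-value (enumerate n! = 40320 permutations of y under H0): p = 0.904861.
Step 5: alpha = 0.05. fail to reject H0.

tau_b = 0.0714 (C=15, D=13), p = 0.904861, fail to reject H0.


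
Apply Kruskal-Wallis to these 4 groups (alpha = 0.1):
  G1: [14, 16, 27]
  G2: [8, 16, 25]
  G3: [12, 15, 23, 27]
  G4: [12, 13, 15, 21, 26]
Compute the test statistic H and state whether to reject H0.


Step 1: Combine all N = 15 observations and assign midranks.
sorted (value, group, rank): (8,G2,1), (12,G3,2.5), (12,G4,2.5), (13,G4,4), (14,G1,5), (15,G3,6.5), (15,G4,6.5), (16,G1,8.5), (16,G2,8.5), (21,G4,10), (23,G3,11), (25,G2,12), (26,G4,13), (27,G1,14.5), (27,G3,14.5)
Step 2: Sum ranks within each group.
R_1 = 28 (n_1 = 3)
R_2 = 21.5 (n_2 = 3)
R_3 = 34.5 (n_3 = 4)
R_4 = 36 (n_4 = 5)
Step 3: H = 12/(N(N+1)) * sum(R_i^2/n_i) - 3(N+1)
     = 12/(15*16) * (28^2/3 + 21.5^2/3 + 34.5^2/4 + 36^2/5) - 3*16
     = 0.050000 * 972.179 - 48
     = 0.608958.
Step 4: Ties present; correction factor C = 1 - 24/(15^3 - 15) = 0.992857. Corrected H = 0.608958 / 0.992857 = 0.613339.
Step 5: Under H0, H ~ chi^2(3); p-value = 0.893372.
Step 6: alpha = 0.1. fail to reject H0.

H = 0.6133, df = 3, p = 0.893372, fail to reject H0.


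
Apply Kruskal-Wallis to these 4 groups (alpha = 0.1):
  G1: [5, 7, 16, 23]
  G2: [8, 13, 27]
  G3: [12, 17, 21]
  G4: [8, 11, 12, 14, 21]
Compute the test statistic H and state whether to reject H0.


Step 1: Combine all N = 15 observations and assign midranks.
sorted (value, group, rank): (5,G1,1), (7,G1,2), (8,G2,3.5), (8,G4,3.5), (11,G4,5), (12,G3,6.5), (12,G4,6.5), (13,G2,8), (14,G4,9), (16,G1,10), (17,G3,11), (21,G3,12.5), (21,G4,12.5), (23,G1,14), (27,G2,15)
Step 2: Sum ranks within each group.
R_1 = 27 (n_1 = 4)
R_2 = 26.5 (n_2 = 3)
R_3 = 30 (n_3 = 3)
R_4 = 36.5 (n_4 = 5)
Step 3: H = 12/(N(N+1)) * sum(R_i^2/n_i) - 3(N+1)
     = 12/(15*16) * (27^2/4 + 26.5^2/3 + 30^2/3 + 36.5^2/5) - 3*16
     = 0.050000 * 982.783 - 48
     = 1.139167.
Step 4: Ties present; correction factor C = 1 - 18/(15^3 - 15) = 0.994643. Corrected H = 1.139167 / 0.994643 = 1.145302.
Step 5: Under H0, H ~ chi^2(3); p-value = 0.766151.
Step 6: alpha = 0.1. fail to reject H0.

H = 1.1453, df = 3, p = 0.766151, fail to reject H0.


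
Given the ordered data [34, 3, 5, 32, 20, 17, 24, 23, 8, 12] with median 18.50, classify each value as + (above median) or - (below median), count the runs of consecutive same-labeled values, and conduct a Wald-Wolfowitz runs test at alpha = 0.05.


Step 1: Compute median = 18.50; label A = above, B = below.
Labels in order: ABBAABAABB  (n_A = 5, n_B = 5)
Step 2: Count runs R = 6.
Step 3: Under H0 (random ordering), E[R] = 2*n_A*n_B/(n_A+n_B) + 1 = 2*5*5/10 + 1 = 6.0000.
        Var[R] = 2*n_A*n_B*(2*n_A*n_B - n_A - n_B) / ((n_A+n_B)^2 * (n_A+n_B-1)) = 2000/900 = 2.2222.
        SD[R] = 1.4907.
Step 4: R = E[R], so z = 0 with no continuity correction.
Step 5: Two-sided p-value via normal approximation = 2*(1 - Phi(|z|)) = 1.000000.
Step 6: alpha = 0.05. fail to reject H0.

R = 6, z = 0.0000, p = 1.000000, fail to reject H0.


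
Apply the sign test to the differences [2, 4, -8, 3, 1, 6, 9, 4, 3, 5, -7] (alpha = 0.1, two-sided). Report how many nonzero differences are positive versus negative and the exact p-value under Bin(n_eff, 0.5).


Step 1: Discard zero differences. Original n = 11; n_eff = number of nonzero differences = 11.
Nonzero differences (with sign): +2, +4, -8, +3, +1, +6, +9, +4, +3, +5, -7
Step 2: Count signs: positive = 9, negative = 2.
Step 3: Under H0: P(positive) = 0.5, so the number of positives S ~ Bin(11, 0.5).
Step 4: Two-sided exact p-value = sum of Bin(11,0.5) probabilities at or below the observed probability = 0.065430.
Step 5: alpha = 0.1. reject H0.

n_eff = 11, pos = 9, neg = 2, p = 0.065430, reject H0.


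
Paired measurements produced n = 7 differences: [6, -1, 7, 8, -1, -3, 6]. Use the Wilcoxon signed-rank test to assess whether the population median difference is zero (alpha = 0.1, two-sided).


Step 1: Drop any zero differences (none here) and take |d_i|.
|d| = [6, 1, 7, 8, 1, 3, 6]
Step 2: Midrank |d_i| (ties get averaged ranks).
ranks: |6|->4.5, |1|->1.5, |7|->6, |8|->7, |1|->1.5, |3|->3, |6|->4.5
Step 3: Attach original signs; sum ranks with positive sign and with negative sign.
W+ = 4.5 + 6 + 7 + 4.5 = 22
W- = 1.5 + 1.5 + 3 = 6
(Check: W+ + W- = 28 should equal n(n+1)/2 = 28.)
Step 4: Test statistic W = min(W+, W-) = 6.
Step 5: Ties in |d|, so use the tie-corrected normal approximation.
        E[W] = n(n+1)/4 = 7*8/4 = 14.
        Tie groups: |d|=1 (t=2), |d|=6 (t=2); sum(t^3 - t) = 12.
        Var[W] = n(n+1)(2n+1)/24 - sum(t^3-t)/48 = 840/24 - 12/48 = 34.75.
        z = (W - E[W]) / sqrt(Var[W]) = (6 - 14) / 5.8949 = -1.3571.
        Two-sided p = 2*Phi(z) = 0.174749.
Step 6: alpha = 0.1. fail to reject H0.

W+ = 22, W- = 6, W = min = 6, p = 0.174749, fail to reject H0.


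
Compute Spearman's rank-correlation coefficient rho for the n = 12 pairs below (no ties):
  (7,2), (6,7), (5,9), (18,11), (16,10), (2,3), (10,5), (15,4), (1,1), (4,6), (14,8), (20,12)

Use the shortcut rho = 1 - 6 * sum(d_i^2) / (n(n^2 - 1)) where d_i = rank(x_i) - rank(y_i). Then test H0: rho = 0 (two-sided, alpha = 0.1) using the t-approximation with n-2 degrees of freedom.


Step 1: Rank x and y separately (midranks; no ties here).
rank(x): 7->6, 6->5, 5->4, 18->11, 16->10, 2->2, 10->7, 15->9, 1->1, 4->3, 14->8, 20->12
rank(y): 2->2, 7->7, 9->9, 11->11, 10->10, 3->3, 5->5, 4->4, 1->1, 6->6, 8->8, 12->12
Step 2: d_i = R_x(i) - R_y(i); compute d_i^2.
  (6-2)^2=16, (5-7)^2=4, (4-9)^2=25, (11-11)^2=0, (10-10)^2=0, (2-3)^2=1, (7-5)^2=4, (9-4)^2=25, (1-1)^2=0, (3-6)^2=9, (8-8)^2=0, (12-12)^2=0
sum(d^2) = 84.
Step 3: rho = 1 - 6*84 / (12*(12^2 - 1)) = 1 - 504/1716 = 0.706294.
Step 4: Under H0, t = rho * sqrt((n-2)/(1-rho^2)) = 3.1550 ~ t(10).
Step 5: Two-sided p-value from the t-distribution with 10 df = 0.010245.
Step 6: alpha = 0.1. reject H0.

rho = 0.7063, p = 0.010245, reject H0 at alpha = 0.1.


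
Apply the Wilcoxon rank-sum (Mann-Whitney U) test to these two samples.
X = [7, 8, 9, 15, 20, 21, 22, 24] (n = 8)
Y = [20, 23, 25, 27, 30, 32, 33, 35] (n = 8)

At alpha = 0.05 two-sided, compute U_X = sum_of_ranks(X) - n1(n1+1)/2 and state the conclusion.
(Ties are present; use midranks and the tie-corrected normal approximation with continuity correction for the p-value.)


Step 1: Combine and sort all 16 observations; assign midranks.
sorted (value, group): (7,X), (8,X), (9,X), (15,X), (20,X), (20,Y), (21,X), (22,X), (23,Y), (24,X), (25,Y), (27,Y), (30,Y), (32,Y), (33,Y), (35,Y)
ranks: 7->1, 8->2, 9->3, 15->4, 20->5.5, 20->5.5, 21->7, 22->8, 23->9, 24->10, 25->11, 27->12, 30->13, 32->14, 33->15, 35->16
Step 2: Rank sum for X: R1 = 1 + 2 + 3 + 4 + 5.5 + 7 + 8 + 10 = 40.5.
Step 3: U_X = R1 - n1(n1+1)/2 = 40.5 - 8*9/2 = 40.5 - 36 = 4.5.
       U_Y = n1*n2 - U_X = 64 - 4.5 = 59.5.
Step 4: Ties are present, so use the tie-corrected normal approximation (with continuity correction) for the p-value.
Step 5: p-value = 0.004545; compare to alpha = 0.05. reject H0.

U_X = 4.5, p = 0.004545, reject H0 at alpha = 0.05.


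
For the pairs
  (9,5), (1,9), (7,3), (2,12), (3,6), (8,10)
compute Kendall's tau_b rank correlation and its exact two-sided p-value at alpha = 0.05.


Step 1: Enumerate the 15 unordered pairs (i,j) with i<j and classify each by sign(x_j-x_i) * sign(y_j-y_i).
  (1,2):dx=-8,dy=+4->D; (1,3):dx=-2,dy=-2->C; (1,4):dx=-7,dy=+7->D; (1,5):dx=-6,dy=+1->D
  (1,6):dx=-1,dy=+5->D; (2,3):dx=+6,dy=-6->D; (2,4):dx=+1,dy=+3->C; (2,5):dx=+2,dy=-3->D
  (2,6):dx=+7,dy=+1->C; (3,4):dx=-5,dy=+9->D; (3,5):dx=-4,dy=+3->D; (3,6):dx=+1,dy=+7->C
  (4,5):dx=+1,dy=-6->D; (4,6):dx=+6,dy=-2->D; (5,6):dx=+5,dy=+4->C
Step 2: C = 5, D = 10, total pairs = 15.
Step 3: tau = (C - D)/(n(n-1)/2) = (5 - 10)/15 = -0.333333.
Step 4: Exact two-sided p-value (enumerate n! = 720 permutations of y under H0): p = 0.469444.
Step 5: alpha = 0.05. fail to reject H0.

tau_b = -0.3333 (C=5, D=10), p = 0.469444, fail to reject H0.


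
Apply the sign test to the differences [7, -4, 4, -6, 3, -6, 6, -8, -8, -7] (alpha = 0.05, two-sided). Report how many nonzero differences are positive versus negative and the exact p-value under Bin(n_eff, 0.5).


Step 1: Discard zero differences. Original n = 10; n_eff = number of nonzero differences = 10.
Nonzero differences (with sign): +7, -4, +4, -6, +3, -6, +6, -8, -8, -7
Step 2: Count signs: positive = 4, negative = 6.
Step 3: Under H0: P(positive) = 0.5, so the number of positives S ~ Bin(10, 0.5).
Step 4: Two-sided exact p-value = sum of Bin(10,0.5) probabilities at or below the observed probability = 0.753906.
Step 5: alpha = 0.05. fail to reject H0.

n_eff = 10, pos = 4, neg = 6, p = 0.753906, fail to reject H0.


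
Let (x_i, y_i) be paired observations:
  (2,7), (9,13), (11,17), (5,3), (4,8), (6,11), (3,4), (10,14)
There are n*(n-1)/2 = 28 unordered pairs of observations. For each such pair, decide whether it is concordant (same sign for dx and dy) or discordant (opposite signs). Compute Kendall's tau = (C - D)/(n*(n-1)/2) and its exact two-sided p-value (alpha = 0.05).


Step 1: Enumerate the 28 unordered pairs (i,j) with i<j and classify each by sign(x_j-x_i) * sign(y_j-y_i).
  (1,2):dx=+7,dy=+6->C; (1,3):dx=+9,dy=+10->C; (1,4):dx=+3,dy=-4->D; (1,5):dx=+2,dy=+1->C
  (1,6):dx=+4,dy=+4->C; (1,7):dx=+1,dy=-3->D; (1,8):dx=+8,dy=+7->C; (2,3):dx=+2,dy=+4->C
  (2,4):dx=-4,dy=-10->C; (2,5):dx=-5,dy=-5->C; (2,6):dx=-3,dy=-2->C; (2,7):dx=-6,dy=-9->C
  (2,8):dx=+1,dy=+1->C; (3,4):dx=-6,dy=-14->C; (3,5):dx=-7,dy=-9->C; (3,6):dx=-5,dy=-6->C
  (3,7):dx=-8,dy=-13->C; (3,8):dx=-1,dy=-3->C; (4,5):dx=-1,dy=+5->D; (4,6):dx=+1,dy=+8->C
  (4,7):dx=-2,dy=+1->D; (4,8):dx=+5,dy=+11->C; (5,6):dx=+2,dy=+3->C; (5,7):dx=-1,dy=-4->C
  (5,8):dx=+6,dy=+6->C; (6,7):dx=-3,dy=-7->C; (6,8):dx=+4,dy=+3->C; (7,8):dx=+7,dy=+10->C
Step 2: C = 24, D = 4, total pairs = 28.
Step 3: tau = (C - D)/(n(n-1)/2) = (24 - 4)/28 = 0.714286.
Step 4: Exact two-sided p-value (enumerate n! = 40320 permutations of y under H0): p = 0.014137.
Step 5: alpha = 0.05. reject H0.

tau_b = 0.7143 (C=24, D=4), p = 0.014137, reject H0.


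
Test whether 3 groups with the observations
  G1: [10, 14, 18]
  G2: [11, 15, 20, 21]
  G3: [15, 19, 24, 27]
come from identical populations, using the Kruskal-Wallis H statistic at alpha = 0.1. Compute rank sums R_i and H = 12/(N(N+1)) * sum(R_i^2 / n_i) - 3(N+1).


Step 1: Combine all N = 11 observations and assign midranks.
sorted (value, group, rank): (10,G1,1), (11,G2,2), (14,G1,3), (15,G2,4.5), (15,G3,4.5), (18,G1,6), (19,G3,7), (20,G2,8), (21,G2,9), (24,G3,10), (27,G3,11)
Step 2: Sum ranks within each group.
R_1 = 10 (n_1 = 3)
R_2 = 23.5 (n_2 = 4)
R_3 = 32.5 (n_3 = 4)
Step 3: H = 12/(N(N+1)) * sum(R_i^2/n_i) - 3(N+1)
     = 12/(11*12) * (10^2/3 + 23.5^2/4 + 32.5^2/4) - 3*12
     = 0.090909 * 435.458 - 36
     = 3.587121.
Step 4: Ties present; correction factor C = 1 - 6/(11^3 - 11) = 0.995455. Corrected H = 3.587121 / 0.995455 = 3.603501.
Step 5: Under H0, H ~ chi^2(2); p-value = 0.165010.
Step 6: alpha = 0.1. fail to reject H0.

H = 3.6035, df = 2, p = 0.165010, fail to reject H0.


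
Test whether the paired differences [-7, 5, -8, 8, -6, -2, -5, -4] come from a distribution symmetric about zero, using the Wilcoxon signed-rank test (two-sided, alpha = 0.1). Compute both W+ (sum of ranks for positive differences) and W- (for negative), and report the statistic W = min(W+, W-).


Step 1: Drop any zero differences (none here) and take |d_i|.
|d| = [7, 5, 8, 8, 6, 2, 5, 4]
Step 2: Midrank |d_i| (ties get averaged ranks).
ranks: |7|->6, |5|->3.5, |8|->7.5, |8|->7.5, |6|->5, |2|->1, |5|->3.5, |4|->2
Step 3: Attach original signs; sum ranks with positive sign and with negative sign.
W+ = 3.5 + 7.5 = 11
W- = 6 + 7.5 + 5 + 1 + 3.5 + 2 = 25
(Check: W+ + W- = 36 should equal n(n+1)/2 = 36.)
Step 4: Test statistic W = min(W+, W-) = 11.
Step 5: Ties in |d|, so use the tie-corrected normal approximation.
        E[W] = n(n+1)/4 = 8*9/4 = 18.
        Tie groups: |d|=5 (t=2), |d|=8 (t=2); sum(t^3 - t) = 12.
        Var[W] = n(n+1)(2n+1)/24 - sum(t^3-t)/48 = 1224/24 - 12/48 = 50.75.
        z = (W - E[W]) / sqrt(Var[W]) = (11 - 18) / 7.1239 = -0.9826.
        Two-sided p = 2*Phi(z) = 0.325801.
Step 6: alpha = 0.1. fail to reject H0.

W+ = 11, W- = 25, W = min = 11, p = 0.325801, fail to reject H0.


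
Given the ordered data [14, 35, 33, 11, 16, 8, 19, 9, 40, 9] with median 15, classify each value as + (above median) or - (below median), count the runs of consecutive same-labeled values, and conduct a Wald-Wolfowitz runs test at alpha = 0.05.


Step 1: Compute median = 15; label A = above, B = below.
Labels in order: BAABABABAB  (n_A = 5, n_B = 5)
Step 2: Count runs R = 9.
Step 3: Under H0 (random ordering), E[R] = 2*n_A*n_B/(n_A+n_B) + 1 = 2*5*5/10 + 1 = 6.0000.
        Var[R] = 2*n_A*n_B*(2*n_A*n_B - n_A - n_B) / ((n_A+n_B)^2 * (n_A+n_B-1)) = 2000/900 = 2.2222.
        SD[R] = 1.4907.
Step 4: Continuity-corrected z = (R - 0.5 - E[R]) / SD[R] = (9 - 0.5 - 6.0000) / 1.4907 = 1.6771.
Step 5: Two-sided p-value via normal approximation = 2*(1 - Phi(|z|)) = 0.093533.
Step 6: alpha = 0.05. fail to reject H0.

R = 9, z = 1.6771, p = 0.093533, fail to reject H0.


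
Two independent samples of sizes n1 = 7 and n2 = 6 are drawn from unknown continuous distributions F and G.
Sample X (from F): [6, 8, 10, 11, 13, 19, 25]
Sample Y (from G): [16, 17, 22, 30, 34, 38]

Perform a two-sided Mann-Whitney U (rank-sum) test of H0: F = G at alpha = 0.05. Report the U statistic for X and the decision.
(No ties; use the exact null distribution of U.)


Step 1: Combine and sort all 13 observations; assign midranks.
sorted (value, group): (6,X), (8,X), (10,X), (11,X), (13,X), (16,Y), (17,Y), (19,X), (22,Y), (25,X), (30,Y), (34,Y), (38,Y)
ranks: 6->1, 8->2, 10->3, 11->4, 13->5, 16->6, 17->7, 19->8, 22->9, 25->10, 30->11, 34->12, 38->13
Step 2: Rank sum for X: R1 = 1 + 2 + 3 + 4 + 5 + 8 + 10 = 33.
Step 3: U_X = R1 - n1(n1+1)/2 = 33 - 7*8/2 = 33 - 28 = 5.
       U_Y = n1*n2 - U_X = 42 - 5 = 37.
Step 4: No ties, so the exact null distribution of U (based on enumerating the C(13,7) = 1716 equally likely rank assignments) gives the two-sided p-value.
Step 5: p-value = 0.022145; compare to alpha = 0.05. reject H0.

U_X = 5, p = 0.022145, reject H0 at alpha = 0.05.


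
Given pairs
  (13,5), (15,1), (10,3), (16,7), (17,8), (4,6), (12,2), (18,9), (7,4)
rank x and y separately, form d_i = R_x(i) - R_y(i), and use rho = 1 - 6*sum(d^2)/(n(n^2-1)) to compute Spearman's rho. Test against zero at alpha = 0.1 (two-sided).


Step 1: Rank x and y separately (midranks; no ties here).
rank(x): 13->5, 15->6, 10->3, 16->7, 17->8, 4->1, 12->4, 18->9, 7->2
rank(y): 5->5, 1->1, 3->3, 7->7, 8->8, 6->6, 2->2, 9->9, 4->4
Step 2: d_i = R_x(i) - R_y(i); compute d_i^2.
  (5-5)^2=0, (6-1)^2=25, (3-3)^2=0, (7-7)^2=0, (8-8)^2=0, (1-6)^2=25, (4-2)^2=4, (9-9)^2=0, (2-4)^2=4
sum(d^2) = 58.
Step 3: rho = 1 - 6*58 / (9*(9^2 - 1)) = 1 - 348/720 = 0.516667.
Step 4: Under H0, t = rho * sqrt((n-2)/(1-rho^2)) = 1.5966 ~ t(7).
Step 5: Two-sided p-value from the t-distribution with 7 df = 0.154390.
Step 6: alpha = 0.1. fail to reject H0.

rho = 0.5167, p = 0.154390, fail to reject H0 at alpha = 0.1.


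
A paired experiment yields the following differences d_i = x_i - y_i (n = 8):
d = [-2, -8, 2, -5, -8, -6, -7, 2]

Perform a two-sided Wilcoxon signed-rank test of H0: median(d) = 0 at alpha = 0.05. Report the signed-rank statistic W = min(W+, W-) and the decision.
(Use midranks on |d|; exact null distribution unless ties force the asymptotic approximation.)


Step 1: Drop any zero differences (none here) and take |d_i|.
|d| = [2, 8, 2, 5, 8, 6, 7, 2]
Step 2: Midrank |d_i| (ties get averaged ranks).
ranks: |2|->2, |8|->7.5, |2|->2, |5|->4, |8|->7.5, |6|->5, |7|->6, |2|->2
Step 3: Attach original signs; sum ranks with positive sign and with negative sign.
W+ = 2 + 2 = 4
W- = 2 + 7.5 + 4 + 7.5 + 5 + 6 = 32
(Check: W+ + W- = 36 should equal n(n+1)/2 = 36.)
Step 4: Test statistic W = min(W+, W-) = 4.
Step 5: Ties in |d|, so use the tie-corrected normal approximation.
        E[W] = n(n+1)/4 = 8*9/4 = 18.
        Tie groups: |d|=2 (t=3), |d|=8 (t=2); sum(t^3 - t) = 30.
        Var[W] = n(n+1)(2n+1)/24 - sum(t^3-t)/48 = 1224/24 - 30/48 = 50.375.
        z = (W - E[W]) / sqrt(Var[W]) = (4 - 18) / 7.0975 = -1.9725.
        Two-sided p = 2*Phi(z) = 0.048551.
Step 6: alpha = 0.05. reject H0.

W+ = 4, W- = 32, W = min = 4, p = 0.048551, reject H0.


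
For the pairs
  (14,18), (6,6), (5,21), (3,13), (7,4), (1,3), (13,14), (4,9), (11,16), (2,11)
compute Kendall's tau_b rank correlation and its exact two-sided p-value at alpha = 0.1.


Step 1: Enumerate the 45 unordered pairs (i,j) with i<j and classify each by sign(x_j-x_i) * sign(y_j-y_i).
  (1,2):dx=-8,dy=-12->C; (1,3):dx=-9,dy=+3->D; (1,4):dx=-11,dy=-5->C; (1,5):dx=-7,dy=-14->C
  (1,6):dx=-13,dy=-15->C; (1,7):dx=-1,dy=-4->C; (1,8):dx=-10,dy=-9->C; (1,9):dx=-3,dy=-2->C
  (1,10):dx=-12,dy=-7->C; (2,3):dx=-1,dy=+15->D; (2,4):dx=-3,dy=+7->D; (2,5):dx=+1,dy=-2->D
  (2,6):dx=-5,dy=-3->C; (2,7):dx=+7,dy=+8->C; (2,8):dx=-2,dy=+3->D; (2,9):dx=+5,dy=+10->C
  (2,10):dx=-4,dy=+5->D; (3,4):dx=-2,dy=-8->C; (3,5):dx=+2,dy=-17->D; (3,6):dx=-4,dy=-18->C
  (3,7):dx=+8,dy=-7->D; (3,8):dx=-1,dy=-12->C; (3,9):dx=+6,dy=-5->D; (3,10):dx=-3,dy=-10->C
  (4,5):dx=+4,dy=-9->D; (4,6):dx=-2,dy=-10->C; (4,7):dx=+10,dy=+1->C; (4,8):dx=+1,dy=-4->D
  (4,9):dx=+8,dy=+3->C; (4,10):dx=-1,dy=-2->C; (5,6):dx=-6,dy=-1->C; (5,7):dx=+6,dy=+10->C
  (5,8):dx=-3,dy=+5->D; (5,9):dx=+4,dy=+12->C; (5,10):dx=-5,dy=+7->D; (6,7):dx=+12,dy=+11->C
  (6,8):dx=+3,dy=+6->C; (6,9):dx=+10,dy=+13->C; (6,10):dx=+1,dy=+8->C; (7,8):dx=-9,dy=-5->C
  (7,9):dx=-2,dy=+2->D; (7,10):dx=-11,dy=-3->C; (8,9):dx=+7,dy=+7->C; (8,10):dx=-2,dy=+2->D
  (9,10):dx=-9,dy=-5->C
Step 2: C = 30, D = 15, total pairs = 45.
Step 3: tau = (C - D)/(n(n-1)/2) = (30 - 15)/45 = 0.333333.
Step 4: Exact two-sided p-value (enumerate n! = 3628800 permutations of y under H0): p = 0.216373.
Step 5: alpha = 0.1. fail to reject H0.

tau_b = 0.3333 (C=30, D=15), p = 0.216373, fail to reject H0.


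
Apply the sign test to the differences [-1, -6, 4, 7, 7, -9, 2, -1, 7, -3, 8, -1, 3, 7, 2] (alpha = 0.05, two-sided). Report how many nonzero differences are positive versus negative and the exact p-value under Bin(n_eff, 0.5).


Step 1: Discard zero differences. Original n = 15; n_eff = number of nonzero differences = 15.
Nonzero differences (with sign): -1, -6, +4, +7, +7, -9, +2, -1, +7, -3, +8, -1, +3, +7, +2
Step 2: Count signs: positive = 9, negative = 6.
Step 3: Under H0: P(positive) = 0.5, so the number of positives S ~ Bin(15, 0.5).
Step 4: Two-sided exact p-value = sum of Bin(15,0.5) probabilities at or below the observed probability = 0.607239.
Step 5: alpha = 0.05. fail to reject H0.

n_eff = 15, pos = 9, neg = 6, p = 0.607239, fail to reject H0.


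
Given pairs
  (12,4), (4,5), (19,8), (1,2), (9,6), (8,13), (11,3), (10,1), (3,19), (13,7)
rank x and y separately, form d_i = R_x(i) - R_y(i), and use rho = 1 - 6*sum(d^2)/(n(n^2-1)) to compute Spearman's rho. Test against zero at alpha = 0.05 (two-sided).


Step 1: Rank x and y separately (midranks; no ties here).
rank(x): 12->8, 4->3, 19->10, 1->1, 9->5, 8->4, 11->7, 10->6, 3->2, 13->9
rank(y): 4->4, 5->5, 8->8, 2->2, 6->6, 13->9, 3->3, 1->1, 19->10, 7->7
Step 2: d_i = R_x(i) - R_y(i); compute d_i^2.
  (8-4)^2=16, (3-5)^2=4, (10-8)^2=4, (1-2)^2=1, (5-6)^2=1, (4-9)^2=25, (7-3)^2=16, (6-1)^2=25, (2-10)^2=64, (9-7)^2=4
sum(d^2) = 160.
Step 3: rho = 1 - 6*160 / (10*(10^2 - 1)) = 1 - 960/990 = 0.030303.
Step 4: Under H0, t = rho * sqrt((n-2)/(1-rho^2)) = 0.0857 ~ t(8).
Step 5: Two-sided p-value from the t-distribution with 8 df = 0.933773.
Step 6: alpha = 0.05. fail to reject H0.

rho = 0.0303, p = 0.933773, fail to reject H0 at alpha = 0.05.


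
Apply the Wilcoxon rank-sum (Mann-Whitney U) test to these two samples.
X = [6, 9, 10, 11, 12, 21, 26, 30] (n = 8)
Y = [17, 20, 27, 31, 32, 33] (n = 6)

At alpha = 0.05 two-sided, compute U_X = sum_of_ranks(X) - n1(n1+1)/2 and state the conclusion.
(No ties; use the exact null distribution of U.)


Step 1: Combine and sort all 14 observations; assign midranks.
sorted (value, group): (6,X), (9,X), (10,X), (11,X), (12,X), (17,Y), (20,Y), (21,X), (26,X), (27,Y), (30,X), (31,Y), (32,Y), (33,Y)
ranks: 6->1, 9->2, 10->3, 11->4, 12->5, 17->6, 20->7, 21->8, 26->9, 27->10, 30->11, 31->12, 32->13, 33->14
Step 2: Rank sum for X: R1 = 1 + 2 + 3 + 4 + 5 + 8 + 9 + 11 = 43.
Step 3: U_X = R1 - n1(n1+1)/2 = 43 - 8*9/2 = 43 - 36 = 7.
       U_Y = n1*n2 - U_X = 48 - 7 = 41.
Step 4: No ties, so the exact null distribution of U (based on enumerating the C(14,8) = 3003 equally likely rank assignments) gives the two-sided p-value.
Step 5: p-value = 0.029304; compare to alpha = 0.05. reject H0.

U_X = 7, p = 0.029304, reject H0 at alpha = 0.05.


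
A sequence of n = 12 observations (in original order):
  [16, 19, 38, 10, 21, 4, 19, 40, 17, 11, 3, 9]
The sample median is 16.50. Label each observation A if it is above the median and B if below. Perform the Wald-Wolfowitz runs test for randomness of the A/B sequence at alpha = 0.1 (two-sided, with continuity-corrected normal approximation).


Step 1: Compute median = 16.50; label A = above, B = below.
Labels in order: BAABABAAABBB  (n_A = 6, n_B = 6)
Step 2: Count runs R = 7.
Step 3: Under H0 (random ordering), E[R] = 2*n_A*n_B/(n_A+n_B) + 1 = 2*6*6/12 + 1 = 7.0000.
        Var[R] = 2*n_A*n_B*(2*n_A*n_B - n_A - n_B) / ((n_A+n_B)^2 * (n_A+n_B-1)) = 4320/1584 = 2.7273.
        SD[R] = 1.6514.
Step 4: R = E[R], so z = 0 with no continuity correction.
Step 5: Two-sided p-value via normal approximation = 2*(1 - Phi(|z|)) = 1.000000.
Step 6: alpha = 0.1. fail to reject H0.

R = 7, z = 0.0000, p = 1.000000, fail to reject H0.


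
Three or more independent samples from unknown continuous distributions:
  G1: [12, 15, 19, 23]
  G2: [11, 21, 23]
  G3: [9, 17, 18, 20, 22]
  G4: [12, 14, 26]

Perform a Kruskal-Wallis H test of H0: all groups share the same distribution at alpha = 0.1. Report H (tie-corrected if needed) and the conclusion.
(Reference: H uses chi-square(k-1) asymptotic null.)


Step 1: Combine all N = 15 observations and assign midranks.
sorted (value, group, rank): (9,G3,1), (11,G2,2), (12,G1,3.5), (12,G4,3.5), (14,G4,5), (15,G1,6), (17,G3,7), (18,G3,8), (19,G1,9), (20,G3,10), (21,G2,11), (22,G3,12), (23,G1,13.5), (23,G2,13.5), (26,G4,15)
Step 2: Sum ranks within each group.
R_1 = 32 (n_1 = 4)
R_2 = 26.5 (n_2 = 3)
R_3 = 38 (n_3 = 5)
R_4 = 23.5 (n_4 = 3)
Step 3: H = 12/(N(N+1)) * sum(R_i^2/n_i) - 3(N+1)
     = 12/(15*16) * (32^2/4 + 26.5^2/3 + 38^2/5 + 23.5^2/3) - 3*16
     = 0.050000 * 962.967 - 48
     = 0.148333.
Step 4: Ties present; correction factor C = 1 - 12/(15^3 - 15) = 0.996429. Corrected H = 0.148333 / 0.996429 = 0.148865.
Step 5: Under H0, H ~ chi^2(3); p-value = 0.985388.
Step 6: alpha = 0.1. fail to reject H0.

H = 0.1489, df = 3, p = 0.985388, fail to reject H0.


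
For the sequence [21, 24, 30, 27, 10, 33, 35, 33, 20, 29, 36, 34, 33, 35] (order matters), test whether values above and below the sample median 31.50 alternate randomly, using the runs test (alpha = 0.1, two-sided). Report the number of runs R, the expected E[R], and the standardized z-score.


Step 1: Compute median = 31.50; label A = above, B = below.
Labels in order: BBBBBAAABBAAAA  (n_A = 7, n_B = 7)
Step 2: Count runs R = 4.
Step 3: Under H0 (random ordering), E[R] = 2*n_A*n_B/(n_A+n_B) + 1 = 2*7*7/14 + 1 = 8.0000.
        Var[R] = 2*n_A*n_B*(2*n_A*n_B - n_A - n_B) / ((n_A+n_B)^2 * (n_A+n_B-1)) = 8232/2548 = 3.2308.
        SD[R] = 1.7974.
Step 4: Continuity-corrected z = (R + 0.5 - E[R]) / SD[R] = (4 + 0.5 - 8.0000) / 1.7974 = -1.9472.
Step 5: Two-sided p-value via normal approximation = 2*(1 - Phi(|z|)) = 0.051508.
Step 6: alpha = 0.1. reject H0.

R = 4, z = -1.9472, p = 0.051508, reject H0.


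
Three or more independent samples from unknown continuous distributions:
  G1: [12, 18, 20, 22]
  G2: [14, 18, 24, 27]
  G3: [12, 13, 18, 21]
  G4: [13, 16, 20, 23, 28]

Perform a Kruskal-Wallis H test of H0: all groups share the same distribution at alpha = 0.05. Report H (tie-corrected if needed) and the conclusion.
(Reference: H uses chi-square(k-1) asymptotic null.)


Step 1: Combine all N = 17 observations and assign midranks.
sorted (value, group, rank): (12,G1,1.5), (12,G3,1.5), (13,G3,3.5), (13,G4,3.5), (14,G2,5), (16,G4,6), (18,G1,8), (18,G2,8), (18,G3,8), (20,G1,10.5), (20,G4,10.5), (21,G3,12), (22,G1,13), (23,G4,14), (24,G2,15), (27,G2,16), (28,G4,17)
Step 2: Sum ranks within each group.
R_1 = 33 (n_1 = 4)
R_2 = 44 (n_2 = 4)
R_3 = 25 (n_3 = 4)
R_4 = 51 (n_4 = 5)
Step 3: H = 12/(N(N+1)) * sum(R_i^2/n_i) - 3(N+1)
     = 12/(17*18) * (33^2/4 + 44^2/4 + 25^2/4 + 51^2/5) - 3*18
     = 0.039216 * 1432.7 - 54
     = 2.184314.
Step 4: Ties present; correction factor C = 1 - 42/(17^3 - 17) = 0.991422. Corrected H = 2.184314 / 0.991422 = 2.203214.
Step 5: Under H0, H ~ chi^2(3); p-value = 0.531316.
Step 6: alpha = 0.05. fail to reject H0.

H = 2.2032, df = 3, p = 0.531316, fail to reject H0.


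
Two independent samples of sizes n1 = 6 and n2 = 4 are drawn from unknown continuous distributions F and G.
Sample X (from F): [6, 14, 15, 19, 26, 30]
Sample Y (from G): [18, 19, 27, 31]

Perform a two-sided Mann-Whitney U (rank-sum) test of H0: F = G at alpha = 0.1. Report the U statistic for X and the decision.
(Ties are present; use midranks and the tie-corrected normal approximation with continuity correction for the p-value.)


Step 1: Combine and sort all 10 observations; assign midranks.
sorted (value, group): (6,X), (14,X), (15,X), (18,Y), (19,X), (19,Y), (26,X), (27,Y), (30,X), (31,Y)
ranks: 6->1, 14->2, 15->3, 18->4, 19->5.5, 19->5.5, 26->7, 27->8, 30->9, 31->10
Step 2: Rank sum for X: R1 = 1 + 2 + 3 + 5.5 + 7 + 9 = 27.5.
Step 3: U_X = R1 - n1(n1+1)/2 = 27.5 - 6*7/2 = 27.5 - 21 = 6.5.
       U_Y = n1*n2 - U_X = 24 - 6.5 = 17.5.
Step 4: Ties are present, so use the tie-corrected normal approximation (with continuity correction) for the p-value.
Step 5: p-value = 0.284958; compare to alpha = 0.1. fail to reject H0.

U_X = 6.5, p = 0.284958, fail to reject H0 at alpha = 0.1.


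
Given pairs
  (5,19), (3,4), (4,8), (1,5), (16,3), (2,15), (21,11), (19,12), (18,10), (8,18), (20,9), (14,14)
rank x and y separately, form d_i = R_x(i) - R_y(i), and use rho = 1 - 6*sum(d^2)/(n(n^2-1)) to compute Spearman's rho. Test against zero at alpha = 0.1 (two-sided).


Step 1: Rank x and y separately (midranks; no ties here).
rank(x): 5->5, 3->3, 4->4, 1->1, 16->8, 2->2, 21->12, 19->10, 18->9, 8->6, 20->11, 14->7
rank(y): 19->12, 4->2, 8->4, 5->3, 3->1, 15->10, 11->7, 12->8, 10->6, 18->11, 9->5, 14->9
Step 2: d_i = R_x(i) - R_y(i); compute d_i^2.
  (5-12)^2=49, (3-2)^2=1, (4-4)^2=0, (1-3)^2=4, (8-1)^2=49, (2-10)^2=64, (12-7)^2=25, (10-8)^2=4, (9-6)^2=9, (6-11)^2=25, (11-5)^2=36, (7-9)^2=4
sum(d^2) = 270.
Step 3: rho = 1 - 6*270 / (12*(12^2 - 1)) = 1 - 1620/1716 = 0.055944.
Step 4: Under H0, t = rho * sqrt((n-2)/(1-rho^2)) = 0.1772 ~ t(10).
Step 5: Two-sided p-value from the t-distribution with 10 df = 0.862898.
Step 6: alpha = 0.1. fail to reject H0.

rho = 0.0559, p = 0.862898, fail to reject H0 at alpha = 0.1.


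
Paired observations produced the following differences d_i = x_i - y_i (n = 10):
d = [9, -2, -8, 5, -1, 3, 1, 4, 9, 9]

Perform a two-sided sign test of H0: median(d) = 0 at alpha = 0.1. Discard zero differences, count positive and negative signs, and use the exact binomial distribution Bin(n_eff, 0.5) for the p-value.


Step 1: Discard zero differences. Original n = 10; n_eff = number of nonzero differences = 10.
Nonzero differences (with sign): +9, -2, -8, +5, -1, +3, +1, +4, +9, +9
Step 2: Count signs: positive = 7, negative = 3.
Step 3: Under H0: P(positive) = 0.5, so the number of positives S ~ Bin(10, 0.5).
Step 4: Two-sided exact p-value = sum of Bin(10,0.5) probabilities at or below the observed probability = 0.343750.
Step 5: alpha = 0.1. fail to reject H0.

n_eff = 10, pos = 7, neg = 3, p = 0.343750, fail to reject H0.


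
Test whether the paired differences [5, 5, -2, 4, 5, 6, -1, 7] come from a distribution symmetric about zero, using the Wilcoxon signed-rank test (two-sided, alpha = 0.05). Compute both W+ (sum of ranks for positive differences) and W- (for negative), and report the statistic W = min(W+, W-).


Step 1: Drop any zero differences (none here) and take |d_i|.
|d| = [5, 5, 2, 4, 5, 6, 1, 7]
Step 2: Midrank |d_i| (ties get averaged ranks).
ranks: |5|->5, |5|->5, |2|->2, |4|->3, |5|->5, |6|->7, |1|->1, |7|->8
Step 3: Attach original signs; sum ranks with positive sign and with negative sign.
W+ = 5 + 5 + 3 + 5 + 7 + 8 = 33
W- = 2 + 1 = 3
(Check: W+ + W- = 36 should equal n(n+1)/2 = 36.)
Step 4: Test statistic W = min(W+, W-) = 3.
Step 5: Ties in |d|, so use the tie-corrected normal approximation.
        E[W] = n(n+1)/4 = 8*9/4 = 18.
        Tie groups: |d|=5 (t=3); sum(t^3 - t) = 24.
        Var[W] = n(n+1)(2n+1)/24 - sum(t^3-t)/48 = 1224/24 - 24/48 = 50.5.
        z = (W - E[W]) / sqrt(Var[W]) = (3 - 18) / 7.1063 = -2.1108.
        Two-sided p = 2*Phi(z) = 0.034790.
Step 6: alpha = 0.05. reject H0.

W+ = 33, W- = 3, W = min = 3, p = 0.034790, reject H0.


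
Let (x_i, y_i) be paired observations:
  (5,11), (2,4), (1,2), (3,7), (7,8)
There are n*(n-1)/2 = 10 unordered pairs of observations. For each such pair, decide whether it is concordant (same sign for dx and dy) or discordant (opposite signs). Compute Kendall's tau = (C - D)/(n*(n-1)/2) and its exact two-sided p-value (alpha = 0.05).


Step 1: Enumerate the 10 unordered pairs (i,j) with i<j and classify each by sign(x_j-x_i) * sign(y_j-y_i).
  (1,2):dx=-3,dy=-7->C; (1,3):dx=-4,dy=-9->C; (1,4):dx=-2,dy=-4->C; (1,5):dx=+2,dy=-3->D
  (2,3):dx=-1,dy=-2->C; (2,4):dx=+1,dy=+3->C; (2,5):dx=+5,dy=+4->C; (3,4):dx=+2,dy=+5->C
  (3,5):dx=+6,dy=+6->C; (4,5):dx=+4,dy=+1->C
Step 2: C = 9, D = 1, total pairs = 10.
Step 3: tau = (C - D)/(n(n-1)/2) = (9 - 1)/10 = 0.800000.
Step 4: Exact two-sided p-value (enumerate n! = 120 permutations of y under H0): p = 0.083333.
Step 5: alpha = 0.05. fail to reject H0.

tau_b = 0.8000 (C=9, D=1), p = 0.083333, fail to reject H0.


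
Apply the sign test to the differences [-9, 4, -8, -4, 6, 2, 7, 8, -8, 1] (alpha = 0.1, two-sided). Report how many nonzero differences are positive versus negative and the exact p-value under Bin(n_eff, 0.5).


Step 1: Discard zero differences. Original n = 10; n_eff = number of nonzero differences = 10.
Nonzero differences (with sign): -9, +4, -8, -4, +6, +2, +7, +8, -8, +1
Step 2: Count signs: positive = 6, negative = 4.
Step 3: Under H0: P(positive) = 0.5, so the number of positives S ~ Bin(10, 0.5).
Step 4: Two-sided exact p-value = sum of Bin(10,0.5) probabilities at or below the observed probability = 0.753906.
Step 5: alpha = 0.1. fail to reject H0.

n_eff = 10, pos = 6, neg = 4, p = 0.753906, fail to reject H0.


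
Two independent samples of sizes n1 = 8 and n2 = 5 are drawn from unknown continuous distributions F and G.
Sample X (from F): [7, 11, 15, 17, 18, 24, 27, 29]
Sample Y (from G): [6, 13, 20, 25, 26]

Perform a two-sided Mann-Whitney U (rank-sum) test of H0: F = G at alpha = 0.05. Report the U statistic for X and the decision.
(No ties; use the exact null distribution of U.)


Step 1: Combine and sort all 13 observations; assign midranks.
sorted (value, group): (6,Y), (7,X), (11,X), (13,Y), (15,X), (17,X), (18,X), (20,Y), (24,X), (25,Y), (26,Y), (27,X), (29,X)
ranks: 6->1, 7->2, 11->3, 13->4, 15->5, 17->6, 18->7, 20->8, 24->9, 25->10, 26->11, 27->12, 29->13
Step 2: Rank sum for X: R1 = 2 + 3 + 5 + 6 + 7 + 9 + 12 + 13 = 57.
Step 3: U_X = R1 - n1(n1+1)/2 = 57 - 8*9/2 = 57 - 36 = 21.
       U_Y = n1*n2 - U_X = 40 - 21 = 19.
Step 4: No ties, so the exact null distribution of U (based on enumerating the C(13,8) = 1287 equally likely rank assignments) gives the two-sided p-value.
Step 5: p-value = 0.943279; compare to alpha = 0.05. fail to reject H0.

U_X = 21, p = 0.943279, fail to reject H0 at alpha = 0.05.


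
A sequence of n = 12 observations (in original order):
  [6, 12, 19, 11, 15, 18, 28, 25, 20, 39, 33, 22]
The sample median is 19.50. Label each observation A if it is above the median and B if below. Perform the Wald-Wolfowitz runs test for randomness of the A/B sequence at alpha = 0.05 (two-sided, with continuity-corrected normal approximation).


Step 1: Compute median = 19.50; label A = above, B = below.
Labels in order: BBBBBBAAAAAA  (n_A = 6, n_B = 6)
Step 2: Count runs R = 2.
Step 3: Under H0 (random ordering), E[R] = 2*n_A*n_B/(n_A+n_B) + 1 = 2*6*6/12 + 1 = 7.0000.
        Var[R] = 2*n_A*n_B*(2*n_A*n_B - n_A - n_B) / ((n_A+n_B)^2 * (n_A+n_B-1)) = 4320/1584 = 2.7273.
        SD[R] = 1.6514.
Step 4: Continuity-corrected z = (R + 0.5 - E[R]) / SD[R] = (2 + 0.5 - 7.0000) / 1.6514 = -2.7249.
Step 5: Two-sided p-value via normal approximation = 2*(1 - Phi(|z|)) = 0.006432.
Step 6: alpha = 0.05. reject H0.

R = 2, z = -2.7249, p = 0.006432, reject H0.


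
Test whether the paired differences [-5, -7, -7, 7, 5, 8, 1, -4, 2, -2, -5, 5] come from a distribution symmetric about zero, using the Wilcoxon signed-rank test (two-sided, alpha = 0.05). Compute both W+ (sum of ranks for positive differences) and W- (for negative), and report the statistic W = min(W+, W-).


Step 1: Drop any zero differences (none here) and take |d_i|.
|d| = [5, 7, 7, 7, 5, 8, 1, 4, 2, 2, 5, 5]
Step 2: Midrank |d_i| (ties get averaged ranks).
ranks: |5|->6.5, |7|->10, |7|->10, |7|->10, |5|->6.5, |8|->12, |1|->1, |4|->4, |2|->2.5, |2|->2.5, |5|->6.5, |5|->6.5
Step 3: Attach original signs; sum ranks with positive sign and with negative sign.
W+ = 10 + 6.5 + 12 + 1 + 2.5 + 6.5 = 38.5
W- = 6.5 + 10 + 10 + 4 + 2.5 + 6.5 = 39.5
(Check: W+ + W- = 78 should equal n(n+1)/2 = 78.)
Step 4: Test statistic W = min(W+, W-) = 38.5.
Step 5: Ties in |d|, so use the tie-corrected normal approximation.
        E[W] = n(n+1)/4 = 12*13/4 = 39.
        Tie groups: |d|=2 (t=2), |d|=5 (t=4), |d|=7 (t=3); sum(t^3 - t) = 90.
        Var[W] = n(n+1)(2n+1)/24 - sum(t^3-t)/48 = 3900/24 - 90/48 = 160.625.
        z = (W - E[W]) / sqrt(Var[W]) = (38.5 - 39) / 12.6738 = -0.0395.
        Two-sided p = 2*Phi(z) = 0.968530.
Step 6: alpha = 0.05. fail to reject H0.

W+ = 38.5, W- = 39.5, W = min = 38.5, p = 0.968530, fail to reject H0.


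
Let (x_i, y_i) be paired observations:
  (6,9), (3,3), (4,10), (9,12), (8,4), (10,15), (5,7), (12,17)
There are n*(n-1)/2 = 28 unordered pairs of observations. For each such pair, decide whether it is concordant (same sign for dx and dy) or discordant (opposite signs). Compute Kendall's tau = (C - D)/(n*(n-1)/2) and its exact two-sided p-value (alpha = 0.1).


Step 1: Enumerate the 28 unordered pairs (i,j) with i<j and classify each by sign(x_j-x_i) * sign(y_j-y_i).
  (1,2):dx=-3,dy=-6->C; (1,3):dx=-2,dy=+1->D; (1,4):dx=+3,dy=+3->C; (1,5):dx=+2,dy=-5->D
  (1,6):dx=+4,dy=+6->C; (1,7):dx=-1,dy=-2->C; (1,8):dx=+6,dy=+8->C; (2,3):dx=+1,dy=+7->C
  (2,4):dx=+6,dy=+9->C; (2,5):dx=+5,dy=+1->C; (2,6):dx=+7,dy=+12->C; (2,7):dx=+2,dy=+4->C
  (2,8):dx=+9,dy=+14->C; (3,4):dx=+5,dy=+2->C; (3,5):dx=+4,dy=-6->D; (3,6):dx=+6,dy=+5->C
  (3,7):dx=+1,dy=-3->D; (3,8):dx=+8,dy=+7->C; (4,5):dx=-1,dy=-8->C; (4,6):dx=+1,dy=+3->C
  (4,7):dx=-4,dy=-5->C; (4,8):dx=+3,dy=+5->C; (5,6):dx=+2,dy=+11->C; (5,7):dx=-3,dy=+3->D
  (5,8):dx=+4,dy=+13->C; (6,7):dx=-5,dy=-8->C; (6,8):dx=+2,dy=+2->C; (7,8):dx=+7,dy=+10->C
Step 2: C = 23, D = 5, total pairs = 28.
Step 3: tau = (C - D)/(n(n-1)/2) = (23 - 5)/28 = 0.642857.
Step 4: Exact two-sided p-value (enumerate n! = 40320 permutations of y under H0): p = 0.031151.
Step 5: alpha = 0.1. reject H0.

tau_b = 0.6429 (C=23, D=5), p = 0.031151, reject H0.


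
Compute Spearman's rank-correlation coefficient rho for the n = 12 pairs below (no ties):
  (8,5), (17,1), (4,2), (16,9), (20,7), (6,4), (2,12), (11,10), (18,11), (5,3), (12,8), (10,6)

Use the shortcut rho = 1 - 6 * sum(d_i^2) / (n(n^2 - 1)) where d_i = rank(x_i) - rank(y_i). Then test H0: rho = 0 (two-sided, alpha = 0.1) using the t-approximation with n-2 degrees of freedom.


Step 1: Rank x and y separately (midranks; no ties here).
rank(x): 8->5, 17->10, 4->2, 16->9, 20->12, 6->4, 2->1, 11->7, 18->11, 5->3, 12->8, 10->6
rank(y): 5->5, 1->1, 2->2, 9->9, 7->7, 4->4, 12->12, 10->10, 11->11, 3->3, 8->8, 6->6
Step 2: d_i = R_x(i) - R_y(i); compute d_i^2.
  (5-5)^2=0, (10-1)^2=81, (2-2)^2=0, (9-9)^2=0, (12-7)^2=25, (4-4)^2=0, (1-12)^2=121, (7-10)^2=9, (11-11)^2=0, (3-3)^2=0, (8-8)^2=0, (6-6)^2=0
sum(d^2) = 236.
Step 3: rho = 1 - 6*236 / (12*(12^2 - 1)) = 1 - 1416/1716 = 0.174825.
Step 4: Under H0, t = rho * sqrt((n-2)/(1-rho^2)) = 0.5615 ~ t(10).
Step 5: Two-sided p-value from the t-distribution with 10 df = 0.586824.
Step 6: alpha = 0.1. fail to reject H0.

rho = 0.1748, p = 0.586824, fail to reject H0 at alpha = 0.1.


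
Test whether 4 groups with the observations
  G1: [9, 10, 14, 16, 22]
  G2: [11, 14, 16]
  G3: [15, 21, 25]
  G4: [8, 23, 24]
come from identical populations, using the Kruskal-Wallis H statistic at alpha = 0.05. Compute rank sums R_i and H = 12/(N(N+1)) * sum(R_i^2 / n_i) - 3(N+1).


Step 1: Combine all N = 14 observations and assign midranks.
sorted (value, group, rank): (8,G4,1), (9,G1,2), (10,G1,3), (11,G2,4), (14,G1,5.5), (14,G2,5.5), (15,G3,7), (16,G1,8.5), (16,G2,8.5), (21,G3,10), (22,G1,11), (23,G4,12), (24,G4,13), (25,G3,14)
Step 2: Sum ranks within each group.
R_1 = 30 (n_1 = 5)
R_2 = 18 (n_2 = 3)
R_3 = 31 (n_3 = 3)
R_4 = 26 (n_4 = 3)
Step 3: H = 12/(N(N+1)) * sum(R_i^2/n_i) - 3(N+1)
     = 12/(14*15) * (30^2/5 + 18^2/3 + 31^2/3 + 26^2/3) - 3*15
     = 0.057143 * 833.667 - 45
     = 2.638095.
Step 4: Ties present; correction factor C = 1 - 12/(14^3 - 14) = 0.995604. Corrected H = 2.638095 / 0.995604 = 2.649742.
Step 5: Under H0, H ~ chi^2(3); p-value = 0.448836.
Step 6: alpha = 0.05. fail to reject H0.

H = 2.6497, df = 3, p = 0.448836, fail to reject H0.
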